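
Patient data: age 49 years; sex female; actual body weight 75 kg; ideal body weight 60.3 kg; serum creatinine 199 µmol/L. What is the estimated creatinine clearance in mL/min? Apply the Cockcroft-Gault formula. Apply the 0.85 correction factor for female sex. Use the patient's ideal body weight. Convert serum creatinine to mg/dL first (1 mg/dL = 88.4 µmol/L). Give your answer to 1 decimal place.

28.8 mL/min

SCr = 199 / 88.4 = 2.251 mg/dL
CrCl = (140 − 49) × 60.3 / (72 × 2.251) × 0.85 = 5487.3 / 162.07 × 0.85 ≈ 28.8 mL/min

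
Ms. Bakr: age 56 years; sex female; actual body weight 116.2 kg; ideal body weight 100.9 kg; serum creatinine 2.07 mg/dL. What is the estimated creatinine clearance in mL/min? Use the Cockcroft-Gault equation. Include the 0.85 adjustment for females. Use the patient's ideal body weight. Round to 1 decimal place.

48.3 mL/min

CrCl = (140 − 56) × 100.9 / (72 × 2.07) × 0.85 = 8475.6 / 149.04 × 0.85 ≈ 48.3 mL/min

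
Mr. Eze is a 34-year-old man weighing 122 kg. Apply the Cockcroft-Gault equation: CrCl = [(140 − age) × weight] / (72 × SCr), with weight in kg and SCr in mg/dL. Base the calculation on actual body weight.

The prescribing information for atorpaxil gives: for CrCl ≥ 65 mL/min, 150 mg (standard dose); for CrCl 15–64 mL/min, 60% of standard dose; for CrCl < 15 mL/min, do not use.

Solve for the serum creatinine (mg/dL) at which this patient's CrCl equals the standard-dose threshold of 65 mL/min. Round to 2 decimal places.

2.76 mg/dL

Standard dose requires CrCl ≥ 65 mL/min.
Set (140 − 34) × 122 / (72 × SCr) = 65
SCr = (140 − 34) × 122 / (72 × 65) = 2.763 mg/dL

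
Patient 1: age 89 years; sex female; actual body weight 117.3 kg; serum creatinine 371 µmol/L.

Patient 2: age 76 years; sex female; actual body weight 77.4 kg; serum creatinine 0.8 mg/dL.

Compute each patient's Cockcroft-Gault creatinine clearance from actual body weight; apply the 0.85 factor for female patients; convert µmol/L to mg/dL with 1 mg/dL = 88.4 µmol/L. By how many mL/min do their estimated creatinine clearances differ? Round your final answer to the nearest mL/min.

56 mL/min

Patient 1: SCr = 371 / 88.4 = 4.197 mg/dL
Patient 1: CrCl = (140 − 89) × 117.3 / (72 × 4.197) × 0.85 = 5982.3 / 302.18 × 0.85 ≈ 16.8 mL/min
Patient 2: CrCl = (140 − 76) × 77.4 / (72 × 0.8) × 0.85 = 4953.6 / 57.60 × 0.85 ≈ 73.1 mL/min
|16.8 − 73.1| = 56.3 mL/min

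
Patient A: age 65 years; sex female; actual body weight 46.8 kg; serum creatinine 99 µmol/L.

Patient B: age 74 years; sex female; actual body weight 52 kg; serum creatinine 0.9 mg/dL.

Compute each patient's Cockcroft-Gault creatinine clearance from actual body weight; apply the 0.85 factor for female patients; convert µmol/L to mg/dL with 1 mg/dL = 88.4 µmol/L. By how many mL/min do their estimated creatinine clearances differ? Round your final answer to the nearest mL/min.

Patient A: SCr = 99 / 88.4 = 1.12 mg/dL
Patient A: CrCl = (140 − 65) × 46.8 / (72 × 1.12) × 0.85 = 3510.0 / 80.64 × 0.85 ≈ 37.0 mL/min
Patient B: CrCl = (140 − 74) × 52 / (72 × 0.9) × 0.85 = 3432.0 / 64.80 × 0.85 ≈ 45.0 mL/min
|37.0 − 45.0| = 8.0 mL/min

8 mL/min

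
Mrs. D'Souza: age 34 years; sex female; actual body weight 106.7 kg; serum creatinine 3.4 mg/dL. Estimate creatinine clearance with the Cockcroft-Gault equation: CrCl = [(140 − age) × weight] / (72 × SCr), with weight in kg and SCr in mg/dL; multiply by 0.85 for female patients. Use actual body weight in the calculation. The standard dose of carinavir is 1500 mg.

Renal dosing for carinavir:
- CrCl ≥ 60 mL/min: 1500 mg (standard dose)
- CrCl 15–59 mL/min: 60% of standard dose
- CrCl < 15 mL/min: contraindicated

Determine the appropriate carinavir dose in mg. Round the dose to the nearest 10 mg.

900 mg

CrCl = (140 − 34) × 106.7 / (72 × 3.4) × 0.85 = 11310.2 / 244.80 × 0.85 ≈ 39.3 mL/min
CrCl ≈ 39 mL/min → bracket 15–59 mL/min.
60% of 1500 mg = 900 mg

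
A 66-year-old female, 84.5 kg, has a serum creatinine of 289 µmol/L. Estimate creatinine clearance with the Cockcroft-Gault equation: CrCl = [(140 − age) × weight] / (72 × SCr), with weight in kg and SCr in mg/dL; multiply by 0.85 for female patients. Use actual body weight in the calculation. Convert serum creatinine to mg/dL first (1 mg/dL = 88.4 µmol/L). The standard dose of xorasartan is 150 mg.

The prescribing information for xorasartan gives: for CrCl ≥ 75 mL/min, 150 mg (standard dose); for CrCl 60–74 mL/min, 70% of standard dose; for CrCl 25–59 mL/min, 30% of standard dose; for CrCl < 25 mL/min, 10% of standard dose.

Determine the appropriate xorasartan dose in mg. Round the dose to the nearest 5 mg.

SCr = 289 / 88.4 = 3.269 mg/dL
CrCl = (140 − 66) × 84.5 / (72 × 3.269) × 0.85 = 6253.0 / 235.37 × 0.85 ≈ 22.6 mL/min
CrCl ≈ 23 mL/min → bracket < 25 mL/min.
10% of 150 mg = 15 mg

15 mg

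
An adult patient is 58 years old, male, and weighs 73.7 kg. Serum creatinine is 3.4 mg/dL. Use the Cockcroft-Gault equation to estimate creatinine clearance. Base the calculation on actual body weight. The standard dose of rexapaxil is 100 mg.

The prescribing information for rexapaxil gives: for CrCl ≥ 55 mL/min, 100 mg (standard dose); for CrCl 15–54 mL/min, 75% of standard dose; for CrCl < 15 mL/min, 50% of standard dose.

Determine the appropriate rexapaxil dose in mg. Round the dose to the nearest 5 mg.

CrCl = (140 − 58) × 73.7 / (72 × 3.4) = 6043.4 / 244.80 ≈ 24.7 mL/min
CrCl ≈ 25 mL/min → bracket 15–54 mL/min.
75% of 100 mg = 75 mg

75 mg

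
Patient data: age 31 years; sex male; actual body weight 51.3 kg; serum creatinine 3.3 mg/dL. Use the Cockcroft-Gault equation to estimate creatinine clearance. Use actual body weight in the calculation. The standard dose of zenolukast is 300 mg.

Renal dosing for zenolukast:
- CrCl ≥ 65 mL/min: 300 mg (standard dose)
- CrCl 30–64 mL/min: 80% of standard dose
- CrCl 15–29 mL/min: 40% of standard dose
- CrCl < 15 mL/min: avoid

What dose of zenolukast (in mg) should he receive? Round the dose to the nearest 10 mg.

120 mg

CrCl = (140 − 31) × 51.3 / (72 × 3.3) = 5591.7 / 237.60 ≈ 23.5 mL/min
CrCl ≈ 24 mL/min → bracket 15–29 mL/min.
40% of 300 mg = 120 mg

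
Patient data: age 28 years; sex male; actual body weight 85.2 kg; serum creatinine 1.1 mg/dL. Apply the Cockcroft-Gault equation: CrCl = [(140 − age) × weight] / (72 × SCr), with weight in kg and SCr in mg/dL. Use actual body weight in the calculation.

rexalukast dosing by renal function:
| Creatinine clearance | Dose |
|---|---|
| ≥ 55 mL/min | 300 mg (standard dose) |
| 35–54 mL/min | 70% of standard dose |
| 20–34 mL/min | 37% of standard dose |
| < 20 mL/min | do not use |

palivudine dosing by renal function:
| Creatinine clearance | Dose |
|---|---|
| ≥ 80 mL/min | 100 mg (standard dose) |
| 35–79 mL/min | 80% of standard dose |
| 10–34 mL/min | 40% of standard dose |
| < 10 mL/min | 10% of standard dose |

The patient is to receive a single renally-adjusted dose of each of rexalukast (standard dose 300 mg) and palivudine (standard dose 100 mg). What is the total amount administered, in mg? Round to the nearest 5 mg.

400 mg

CrCl = (140 − 28) × 85.2 / (72 × 1.1) = 9542.4 / 79.20 ≈ 120.5 mL/min
CrCl ≈ 120 mL/min.
rexalukast: ≥ 55 mL/min → 100% of 300 mg = 300 mg.
palivudine: ≥ 80 mL/min → 100% of 100 mg = 100 mg.
Total = 300 + 100 = 400 mg.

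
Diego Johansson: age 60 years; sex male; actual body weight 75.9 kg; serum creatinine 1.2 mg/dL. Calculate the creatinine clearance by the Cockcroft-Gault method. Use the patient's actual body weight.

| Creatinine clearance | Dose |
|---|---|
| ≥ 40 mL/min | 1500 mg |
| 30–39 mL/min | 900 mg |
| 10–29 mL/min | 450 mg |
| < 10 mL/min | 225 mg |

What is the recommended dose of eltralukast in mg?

1500 mg

CrCl = (140 − 60) × 75.9 / (72 × 1.2) = 6072.0 / 86.40 ≈ 70.3 mL/min
CrCl ≈ 70 mL/min → bracket ≥ 40 mL/min.
Dose for this bracket: 1500 mg.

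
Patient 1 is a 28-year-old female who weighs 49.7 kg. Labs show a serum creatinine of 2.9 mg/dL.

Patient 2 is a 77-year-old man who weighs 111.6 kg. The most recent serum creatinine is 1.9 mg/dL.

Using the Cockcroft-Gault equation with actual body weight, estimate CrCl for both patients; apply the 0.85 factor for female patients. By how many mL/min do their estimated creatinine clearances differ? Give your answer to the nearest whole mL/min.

29 mL/min

Patient 1: CrCl = (140 − 28) × 49.7 / (72 × 2.9) × 0.85 = 5566.4 / 208.80 × 0.85 ≈ 22.7 mL/min
Patient 2: CrCl = (140 − 77) × 111.6 / (72 × 1.9) = 7030.8 / 136.80 ≈ 51.4 mL/min
|22.7 − 51.4| = 28.7 mL/min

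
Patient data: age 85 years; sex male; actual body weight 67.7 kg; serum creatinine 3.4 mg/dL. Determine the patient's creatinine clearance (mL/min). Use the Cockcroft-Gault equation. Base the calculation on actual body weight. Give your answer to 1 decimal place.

CrCl = (140 − 85) × 67.7 / (72 × 3.4) = 3723.5 / 244.80 ≈ 15.2 mL/min

15.2 mL/min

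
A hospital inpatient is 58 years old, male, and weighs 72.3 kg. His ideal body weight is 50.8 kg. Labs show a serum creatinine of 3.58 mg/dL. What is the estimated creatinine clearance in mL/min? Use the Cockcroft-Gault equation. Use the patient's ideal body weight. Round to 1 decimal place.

16.2 mL/min

CrCl = (140 − 58) × 50.8 / (72 × 3.58) = 4165.6 / 257.76 ≈ 16.2 mL/min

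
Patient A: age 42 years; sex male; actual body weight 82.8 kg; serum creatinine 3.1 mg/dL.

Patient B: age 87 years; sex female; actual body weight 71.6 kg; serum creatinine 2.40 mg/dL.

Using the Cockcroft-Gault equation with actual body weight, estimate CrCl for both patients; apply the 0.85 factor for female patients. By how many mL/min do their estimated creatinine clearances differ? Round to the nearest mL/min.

Patient A: CrCl = (140 − 42) × 82.8 / (72 × 3.1) = 8114.4 / 223.20 ≈ 36.4 mL/min
Patient B: CrCl = (140 − 87) × 71.6 / (72 × 2.4) × 0.85 = 3794.8 / 172.80 × 0.85 ≈ 18.7 mL/min
|36.4 − 18.7| = 17.7 mL/min

18 mL/min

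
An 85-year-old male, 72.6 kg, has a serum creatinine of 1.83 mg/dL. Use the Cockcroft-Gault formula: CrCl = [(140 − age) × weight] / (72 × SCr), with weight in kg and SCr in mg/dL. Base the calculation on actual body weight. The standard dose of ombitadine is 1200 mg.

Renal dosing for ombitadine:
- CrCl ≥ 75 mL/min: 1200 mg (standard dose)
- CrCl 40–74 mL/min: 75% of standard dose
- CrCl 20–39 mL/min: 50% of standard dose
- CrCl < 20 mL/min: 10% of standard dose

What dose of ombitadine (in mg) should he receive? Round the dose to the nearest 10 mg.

CrCl = (140 − 85) × 72.6 / (72 × 1.83) = 3993.0 / 131.76 ≈ 30.3 mL/min
CrCl ≈ 30 mL/min → bracket 20–39 mL/min.
50% of 1200 mg = 600 mg

600 mg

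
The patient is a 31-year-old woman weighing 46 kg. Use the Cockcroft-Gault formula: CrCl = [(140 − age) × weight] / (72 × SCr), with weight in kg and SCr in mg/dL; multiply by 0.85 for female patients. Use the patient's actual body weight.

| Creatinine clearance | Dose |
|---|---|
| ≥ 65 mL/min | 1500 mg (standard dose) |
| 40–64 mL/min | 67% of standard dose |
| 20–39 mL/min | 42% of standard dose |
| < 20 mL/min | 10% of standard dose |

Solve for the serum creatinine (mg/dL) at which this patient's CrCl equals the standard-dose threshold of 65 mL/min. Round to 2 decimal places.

0.91 mg/dL

Standard dose requires CrCl ≥ 65 mL/min.
Set (140 − 31) × 46 × 0.85 / (72 × SCr) = 65
SCr = (140 − 31) × 46 × 0.85 / (72 × 65) = 0.911 mg/dL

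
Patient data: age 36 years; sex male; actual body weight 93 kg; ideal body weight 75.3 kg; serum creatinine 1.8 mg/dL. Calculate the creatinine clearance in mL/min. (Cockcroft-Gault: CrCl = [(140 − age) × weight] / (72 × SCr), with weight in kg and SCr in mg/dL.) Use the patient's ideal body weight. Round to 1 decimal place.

60.4 mL/min

CrCl = (140 − 36) × 75.3 / (72 × 1.8) = 7831.2 / 129.60 ≈ 60.4 mL/min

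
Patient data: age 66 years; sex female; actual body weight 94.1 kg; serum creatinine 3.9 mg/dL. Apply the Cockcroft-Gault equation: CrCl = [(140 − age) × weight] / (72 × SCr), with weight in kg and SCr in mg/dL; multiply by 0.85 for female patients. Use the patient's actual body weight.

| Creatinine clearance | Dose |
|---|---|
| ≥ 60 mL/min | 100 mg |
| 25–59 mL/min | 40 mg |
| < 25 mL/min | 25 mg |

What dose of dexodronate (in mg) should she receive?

CrCl = (140 − 66) × 94.1 / (72 × 3.9) × 0.85 = 6963.4 / 280.80 × 0.85 ≈ 21.1 mL/min
CrCl ≈ 21 mL/min → bracket < 25 mL/min.
Dose for this bracket: 25 mg.

25 mg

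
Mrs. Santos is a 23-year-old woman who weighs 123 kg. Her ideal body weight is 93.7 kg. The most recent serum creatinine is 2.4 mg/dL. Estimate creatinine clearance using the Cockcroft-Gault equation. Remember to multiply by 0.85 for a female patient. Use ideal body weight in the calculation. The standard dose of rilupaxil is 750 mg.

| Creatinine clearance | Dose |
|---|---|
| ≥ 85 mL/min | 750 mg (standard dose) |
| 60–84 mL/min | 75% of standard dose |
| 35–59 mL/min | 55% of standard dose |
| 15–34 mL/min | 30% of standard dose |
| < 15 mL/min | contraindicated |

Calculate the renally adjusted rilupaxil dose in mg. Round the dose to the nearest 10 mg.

410 mg

CrCl = (140 − 23) × 93.7 / (72 × 2.4) × 0.85 = 10962.9 / 172.80 × 0.85 ≈ 53.9 mL/min
CrCl ≈ 54 mL/min → bracket 35–59 mL/min.
55% of 750 mg = 412.5 mg → 410 mg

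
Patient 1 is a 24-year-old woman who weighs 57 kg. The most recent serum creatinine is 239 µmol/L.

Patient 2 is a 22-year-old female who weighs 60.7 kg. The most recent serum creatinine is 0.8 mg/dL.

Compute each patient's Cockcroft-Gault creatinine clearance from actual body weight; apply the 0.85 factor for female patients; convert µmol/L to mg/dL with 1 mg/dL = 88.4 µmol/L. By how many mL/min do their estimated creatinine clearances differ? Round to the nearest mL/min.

77 mL/min

Patient 1: SCr = 239 / 88.4 = 2.704 mg/dL
Patient 1: CrCl = (140 − 24) × 57 / (72 × 2.704) × 0.85 = 6612.0 / 194.69 × 0.85 ≈ 28.9 mL/min
Patient 2: CrCl = (140 − 22) × 60.7 / (72 × 0.8) × 0.85 = 7162.6 / 57.60 × 0.85 ≈ 105.7 mL/min
|28.9 − 105.7| = 76.8 mL/min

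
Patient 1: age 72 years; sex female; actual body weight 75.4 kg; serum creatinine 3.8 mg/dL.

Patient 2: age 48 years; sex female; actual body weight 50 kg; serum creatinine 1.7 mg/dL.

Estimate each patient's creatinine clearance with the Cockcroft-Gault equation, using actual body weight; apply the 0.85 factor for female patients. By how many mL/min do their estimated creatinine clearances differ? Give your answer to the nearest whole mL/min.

Patient 1: CrCl = (140 − 72) × 75.4 / (72 × 3.8) × 0.85 = 5127.2 / 273.60 × 0.85 ≈ 15.9 mL/min
Patient 2: CrCl = (140 − 48) × 50 / (72 × 1.7) × 0.85 = 4600.0 / 122.40 × 0.85 ≈ 31.9 mL/min
|15.9 − 31.9| = 16.0 mL/min

16 mL/min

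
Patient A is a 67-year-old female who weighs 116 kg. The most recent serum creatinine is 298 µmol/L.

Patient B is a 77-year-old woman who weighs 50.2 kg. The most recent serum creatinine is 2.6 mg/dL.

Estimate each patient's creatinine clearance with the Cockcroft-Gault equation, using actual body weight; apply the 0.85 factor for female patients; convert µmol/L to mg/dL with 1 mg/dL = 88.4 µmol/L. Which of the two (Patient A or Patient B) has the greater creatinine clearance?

Patient A

Patient A: SCr = 298 / 88.4 = 3.371 mg/dL
Patient A: CrCl = (140 − 67) × 116 / (72 × 3.371) × 0.85 = 8468.0 / 242.71 × 0.85 ≈ 29.7 mL/min
Patient B: CrCl = (140 − 77) × 50.2 / (72 × 2.6) × 0.85 = 3162.6 / 187.20 × 0.85 ≈ 14.4 mL/min
29.7 vs 14.4 mL/min → Patient A is higher.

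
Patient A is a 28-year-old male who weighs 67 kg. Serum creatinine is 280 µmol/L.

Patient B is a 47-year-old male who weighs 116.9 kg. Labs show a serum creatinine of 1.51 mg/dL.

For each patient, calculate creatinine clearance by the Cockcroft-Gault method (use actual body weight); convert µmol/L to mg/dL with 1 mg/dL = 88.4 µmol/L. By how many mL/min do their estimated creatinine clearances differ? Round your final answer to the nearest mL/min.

Patient A: SCr = 280 / 88.4 = 3.167 mg/dL
Patient A: CrCl = (140 − 28) × 67 / (72 × 3.167) = 7504.0 / 228.02 ≈ 32.9 mL/min
Patient B: CrCl = (140 − 47) × 116.9 / (72 × 1.51) = 10871.7 / 108.72 ≈ 100.0 mL/min
|32.9 − 100.0| = 67.1 mL/min

67 mL/min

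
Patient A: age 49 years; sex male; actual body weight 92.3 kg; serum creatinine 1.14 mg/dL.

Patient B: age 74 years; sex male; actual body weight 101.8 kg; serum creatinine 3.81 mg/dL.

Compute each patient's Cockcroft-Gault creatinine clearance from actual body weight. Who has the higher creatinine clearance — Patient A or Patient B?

Patient A

Patient A: CrCl = (140 − 49) × 92.3 / (72 × 1.14) = 8399.3 / 82.08 ≈ 102.3 mL/min
Patient B: CrCl = (140 − 74) × 101.8 / (72 × 3.81) = 6718.8 / 274.32 ≈ 24.5 mL/min
102.3 vs 24.5 mL/min → Patient A is higher.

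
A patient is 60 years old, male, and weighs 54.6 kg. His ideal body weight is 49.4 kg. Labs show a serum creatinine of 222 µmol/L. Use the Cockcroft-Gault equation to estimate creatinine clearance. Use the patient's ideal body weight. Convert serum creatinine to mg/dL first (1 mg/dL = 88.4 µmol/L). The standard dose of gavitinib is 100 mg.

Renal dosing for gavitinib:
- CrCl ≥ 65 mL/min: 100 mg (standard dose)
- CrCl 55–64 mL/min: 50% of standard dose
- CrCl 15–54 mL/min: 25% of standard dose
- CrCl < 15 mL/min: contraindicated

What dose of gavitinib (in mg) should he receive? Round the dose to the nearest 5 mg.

SCr = 222 / 88.4 = 2.511 mg/dL
CrCl = (140 − 60) × 49.4 / (72 × 2.511) = 3952.0 / 180.79 ≈ 21.9 mL/min
CrCl ≈ 22 mL/min → bracket 15–54 mL/min.
25% of 100 mg = 25 mg

25 mg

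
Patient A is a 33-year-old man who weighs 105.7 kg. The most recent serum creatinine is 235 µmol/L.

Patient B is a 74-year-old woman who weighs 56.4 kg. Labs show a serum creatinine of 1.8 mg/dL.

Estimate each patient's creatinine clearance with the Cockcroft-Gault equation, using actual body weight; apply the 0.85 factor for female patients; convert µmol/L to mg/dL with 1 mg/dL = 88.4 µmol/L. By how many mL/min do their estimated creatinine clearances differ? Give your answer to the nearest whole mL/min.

35 mL/min

Patient A: SCr = 235 / 88.4 = 2.658 mg/dL
Patient A: CrCl = (140 − 33) × 105.7 / (72 × 2.658) = 11309.9 / 191.38 ≈ 59.1 mL/min
Patient B: CrCl = (140 − 74) × 56.4 / (72 × 1.8) × 0.85 = 3722.4 / 129.60 × 0.85 ≈ 24.4 mL/min
|59.1 − 24.4| = 34.7 mL/min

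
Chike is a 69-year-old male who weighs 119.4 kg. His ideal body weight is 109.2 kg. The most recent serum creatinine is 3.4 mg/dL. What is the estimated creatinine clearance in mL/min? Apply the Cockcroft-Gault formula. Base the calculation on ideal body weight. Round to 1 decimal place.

CrCl = (140 − 69) × 109.2 / (72 × 3.4) = 7753.2 / 244.80 ≈ 31.7 mL/min

31.7 mL/min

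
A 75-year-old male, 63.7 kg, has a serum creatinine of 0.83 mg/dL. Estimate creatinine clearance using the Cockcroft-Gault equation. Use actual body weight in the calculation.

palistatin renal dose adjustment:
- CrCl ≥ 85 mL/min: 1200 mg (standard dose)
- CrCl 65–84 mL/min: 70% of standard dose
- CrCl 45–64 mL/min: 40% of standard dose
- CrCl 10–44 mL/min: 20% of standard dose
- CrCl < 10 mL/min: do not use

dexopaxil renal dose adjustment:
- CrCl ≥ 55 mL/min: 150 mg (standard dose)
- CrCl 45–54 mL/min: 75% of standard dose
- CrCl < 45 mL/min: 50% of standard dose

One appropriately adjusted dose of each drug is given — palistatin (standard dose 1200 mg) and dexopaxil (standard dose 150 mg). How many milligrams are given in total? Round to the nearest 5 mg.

990 mg

CrCl = (140 − 75) × 63.7 / (72 × 0.83) = 4140.5 / 59.76 ≈ 69.3 mL/min
CrCl ≈ 69 mL/min.
palistatin: 65–84 mL/min → 70% of 1200 mg = 840 mg.
dexopaxil: ≥ 55 mL/min → 100% of 150 mg = 150 mg.
Total = 840 + 150 = 990 mg.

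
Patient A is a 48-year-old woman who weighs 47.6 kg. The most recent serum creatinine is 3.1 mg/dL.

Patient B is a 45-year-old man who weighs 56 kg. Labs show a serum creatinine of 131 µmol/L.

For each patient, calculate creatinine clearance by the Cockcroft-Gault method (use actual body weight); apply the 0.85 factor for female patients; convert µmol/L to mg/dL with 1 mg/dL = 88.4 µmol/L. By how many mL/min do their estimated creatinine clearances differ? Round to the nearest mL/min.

33 mL/min

Patient A: CrCl = (140 − 48) × 47.6 / (72 × 3.1) × 0.85 = 4379.2 / 223.20 × 0.85 ≈ 16.7 mL/min
Patient B: SCr = 131 / 88.4 = 1.482 mg/dL
Patient B: CrCl = (140 − 45) × 56 / (72 × 1.482) = 5320.0 / 106.70 ≈ 49.9 mL/min
|16.7 − 49.9| = 33.2 mL/min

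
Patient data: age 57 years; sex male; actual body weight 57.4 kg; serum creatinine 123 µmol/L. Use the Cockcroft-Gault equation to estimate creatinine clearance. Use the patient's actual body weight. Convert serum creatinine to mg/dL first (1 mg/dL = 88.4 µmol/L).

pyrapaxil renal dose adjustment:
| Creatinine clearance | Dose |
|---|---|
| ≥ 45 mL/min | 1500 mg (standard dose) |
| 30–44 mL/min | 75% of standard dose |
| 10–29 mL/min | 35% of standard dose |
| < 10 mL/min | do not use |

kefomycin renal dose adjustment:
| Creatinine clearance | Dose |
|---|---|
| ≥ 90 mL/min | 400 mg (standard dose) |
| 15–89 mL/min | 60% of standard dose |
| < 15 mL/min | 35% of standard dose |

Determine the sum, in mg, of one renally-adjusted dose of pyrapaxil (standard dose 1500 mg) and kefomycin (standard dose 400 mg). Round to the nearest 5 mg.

SCr = 123 / 88.4 = 1.391 mg/dL
CrCl = (140 − 57) × 57.4 / (72 × 1.391) = 4764.2 / 100.15 ≈ 47.6 mL/min
CrCl ≈ 48 mL/min.
pyrapaxil: ≥ 45 mL/min → 100% of 1500 mg = 1500 mg.
kefomycin: 15–89 mL/min → 60% of 400 mg = 240 mg.
Total = 1500 + 240 = 1740 mg.

1740 mg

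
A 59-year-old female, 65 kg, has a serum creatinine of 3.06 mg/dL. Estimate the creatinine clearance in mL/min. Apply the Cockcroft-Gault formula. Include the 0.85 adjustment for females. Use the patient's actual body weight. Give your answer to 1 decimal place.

20.3 mL/min

CrCl = (140 − 59) × 65 / (72 × 3.06) × 0.85 = 5265.0 / 220.32 × 0.85 ≈ 20.3 mL/min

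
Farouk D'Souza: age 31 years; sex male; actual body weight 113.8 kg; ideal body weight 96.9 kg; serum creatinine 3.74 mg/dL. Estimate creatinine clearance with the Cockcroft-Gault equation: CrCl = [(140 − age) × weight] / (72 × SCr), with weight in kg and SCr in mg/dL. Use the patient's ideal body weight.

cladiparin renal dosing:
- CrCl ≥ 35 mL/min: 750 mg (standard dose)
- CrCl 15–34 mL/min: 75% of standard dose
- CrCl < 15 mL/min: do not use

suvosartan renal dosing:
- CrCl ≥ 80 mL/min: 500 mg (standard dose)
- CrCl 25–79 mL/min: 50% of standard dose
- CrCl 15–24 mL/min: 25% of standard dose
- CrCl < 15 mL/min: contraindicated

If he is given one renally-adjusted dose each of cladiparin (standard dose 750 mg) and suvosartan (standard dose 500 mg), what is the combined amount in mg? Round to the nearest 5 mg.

1000 mg

CrCl = (140 − 31) × 96.9 / (72 × 3.74) = 10562.1 / 269.28 ≈ 39.2 mL/min
CrCl ≈ 39 mL/min.
cladiparin: ≥ 35 mL/min → 100% of 750 mg = 750 mg.
suvosartan: 25–79 mL/min → 50% of 500 mg = 250 mg.
Total = 750 + 250 = 1000 mg.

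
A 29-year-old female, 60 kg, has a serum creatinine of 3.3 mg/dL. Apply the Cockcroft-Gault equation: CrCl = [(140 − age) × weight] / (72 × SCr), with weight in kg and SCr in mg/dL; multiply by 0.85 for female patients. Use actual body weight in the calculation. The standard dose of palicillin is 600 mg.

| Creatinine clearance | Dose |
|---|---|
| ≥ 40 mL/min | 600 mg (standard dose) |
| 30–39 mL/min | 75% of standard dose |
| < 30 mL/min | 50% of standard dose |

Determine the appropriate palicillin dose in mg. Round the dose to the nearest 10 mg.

CrCl = (140 − 29) × 60 / (72 × 3.3) × 0.85 = 6660.0 / 237.60 × 0.85 ≈ 23.8 mL/min
CrCl ≈ 24 mL/min → bracket < 30 mL/min.
50% of 600 mg = 300 mg

300 mg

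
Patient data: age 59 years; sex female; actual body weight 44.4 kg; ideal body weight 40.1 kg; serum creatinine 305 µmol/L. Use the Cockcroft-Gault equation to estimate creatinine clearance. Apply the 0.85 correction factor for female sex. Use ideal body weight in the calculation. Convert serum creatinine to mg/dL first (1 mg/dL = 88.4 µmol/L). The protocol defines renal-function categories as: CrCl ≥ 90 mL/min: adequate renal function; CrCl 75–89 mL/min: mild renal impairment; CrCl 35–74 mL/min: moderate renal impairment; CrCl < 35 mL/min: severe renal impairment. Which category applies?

SCr = 305 / 88.4 = 3.45 mg/dL
CrCl = (140 − 59) × 40.1 / (72 × 3.45) × 0.85 = 3248.1 / 248.40 × 0.85 ≈ 11.1 mL/min
11 mL/min falls in the 'severe renal impairment' range.

severe renal impairment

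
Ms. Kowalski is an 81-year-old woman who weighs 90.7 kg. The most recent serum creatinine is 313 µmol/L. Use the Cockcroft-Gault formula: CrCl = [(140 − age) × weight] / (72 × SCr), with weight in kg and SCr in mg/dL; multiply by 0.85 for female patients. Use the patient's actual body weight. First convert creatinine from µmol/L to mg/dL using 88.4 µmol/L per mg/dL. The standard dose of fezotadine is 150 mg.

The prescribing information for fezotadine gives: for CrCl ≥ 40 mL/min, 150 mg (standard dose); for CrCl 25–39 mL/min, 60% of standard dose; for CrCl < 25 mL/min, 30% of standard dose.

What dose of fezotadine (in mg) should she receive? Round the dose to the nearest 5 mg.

SCr = 313 / 88.4 = 3.541 mg/dL
CrCl = (140 − 81) × 90.7 / (72 × 3.541) × 0.85 = 5351.3 / 254.95 × 0.85 ≈ 17.8 mL/min
CrCl ≈ 18 mL/min → bracket < 25 mL/min.
30% of 150 mg = 45 mg

45 mg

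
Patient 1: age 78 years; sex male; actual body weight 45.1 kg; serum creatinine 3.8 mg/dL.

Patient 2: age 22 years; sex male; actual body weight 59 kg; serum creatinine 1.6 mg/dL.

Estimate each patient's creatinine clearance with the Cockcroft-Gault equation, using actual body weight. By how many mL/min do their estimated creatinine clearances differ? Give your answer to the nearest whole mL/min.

50 mL/min

Patient 1: CrCl = (140 − 78) × 45.1 / (72 × 3.8) = 2796.2 / 273.60 ≈ 10.2 mL/min
Patient 2: CrCl = (140 − 22) × 59 / (72 × 1.6) = 6962.0 / 115.20 ≈ 60.4 mL/min
|10.2 − 60.4| = 50.2 mL/min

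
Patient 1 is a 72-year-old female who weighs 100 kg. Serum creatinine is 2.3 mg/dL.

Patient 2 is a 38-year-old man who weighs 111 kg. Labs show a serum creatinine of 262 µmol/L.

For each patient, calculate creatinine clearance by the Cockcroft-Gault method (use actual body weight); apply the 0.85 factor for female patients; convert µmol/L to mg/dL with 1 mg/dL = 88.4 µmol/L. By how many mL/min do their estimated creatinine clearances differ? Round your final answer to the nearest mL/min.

Patient 1: CrCl = (140 − 72) × 100 / (72 × 2.3) × 0.85 = 6800.0 / 165.60 × 0.85 ≈ 34.9 mL/min
Patient 2: SCr = 262 / 88.4 = 2.964 mg/dL
Patient 2: CrCl = (140 − 38) × 111 / (72 × 2.964) = 11322.0 / 213.41 ≈ 53.1 mL/min
|34.9 − 53.1| = 18.2 mL/min

18 mL/min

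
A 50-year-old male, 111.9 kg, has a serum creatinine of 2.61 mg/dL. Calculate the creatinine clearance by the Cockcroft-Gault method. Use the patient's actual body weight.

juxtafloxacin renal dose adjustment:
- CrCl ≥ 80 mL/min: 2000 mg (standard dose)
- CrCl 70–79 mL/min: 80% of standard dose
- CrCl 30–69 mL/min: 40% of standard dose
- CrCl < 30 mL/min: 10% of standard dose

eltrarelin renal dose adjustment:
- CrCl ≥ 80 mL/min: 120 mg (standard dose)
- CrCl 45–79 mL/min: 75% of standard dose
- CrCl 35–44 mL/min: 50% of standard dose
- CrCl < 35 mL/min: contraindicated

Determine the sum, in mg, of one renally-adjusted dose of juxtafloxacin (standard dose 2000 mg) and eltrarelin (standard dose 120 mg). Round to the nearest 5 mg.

890 mg

CrCl = (140 − 50) × 111.9 / (72 × 2.61) = 10071.0 / 187.92 ≈ 53.6 mL/min
CrCl ≈ 54 mL/min.
juxtafloxacin: 30–69 mL/min → 40% of 2000 mg = 800 mg.
eltrarelin: 45–79 mL/min → 75% of 120 mg = 90 mg.
Total = 800 + 90 = 890 mg.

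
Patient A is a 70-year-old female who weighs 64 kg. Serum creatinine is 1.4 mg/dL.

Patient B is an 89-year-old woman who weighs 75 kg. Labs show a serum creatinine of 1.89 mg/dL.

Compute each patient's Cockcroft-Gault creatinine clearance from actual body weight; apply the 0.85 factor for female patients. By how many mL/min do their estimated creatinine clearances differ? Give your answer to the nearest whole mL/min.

14 mL/min

Patient A: CrCl = (140 − 70) × 64 / (72 × 1.4) × 0.85 = 4480.0 / 100.80 × 0.85 ≈ 37.8 mL/min
Patient B: CrCl = (140 − 89) × 75 / (72 × 1.89) × 0.85 = 3825.0 / 136.08 × 0.85 ≈ 23.9 mL/min
|37.8 − 23.9| = 13.9 mL/min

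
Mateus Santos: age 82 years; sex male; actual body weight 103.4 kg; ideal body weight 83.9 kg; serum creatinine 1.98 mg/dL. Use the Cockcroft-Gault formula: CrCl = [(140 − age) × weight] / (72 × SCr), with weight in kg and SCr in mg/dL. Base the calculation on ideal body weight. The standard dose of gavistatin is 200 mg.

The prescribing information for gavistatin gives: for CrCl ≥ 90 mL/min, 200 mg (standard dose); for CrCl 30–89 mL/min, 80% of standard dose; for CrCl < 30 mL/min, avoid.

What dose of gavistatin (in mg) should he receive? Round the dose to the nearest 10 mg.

CrCl = (140 − 82) × 83.9 / (72 × 1.98) = 4866.2 / 142.56 ≈ 34.1 mL/min
CrCl ≈ 34 mL/min → bracket 30–89 mL/min.
80% of 200 mg = 160 mg

160 mg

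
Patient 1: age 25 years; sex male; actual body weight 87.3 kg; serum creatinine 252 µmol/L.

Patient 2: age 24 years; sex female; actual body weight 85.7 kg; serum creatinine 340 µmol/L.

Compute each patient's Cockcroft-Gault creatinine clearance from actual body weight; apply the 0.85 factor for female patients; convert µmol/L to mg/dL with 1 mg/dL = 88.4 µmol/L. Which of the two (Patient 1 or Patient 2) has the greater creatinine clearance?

Patient 1

Patient 1: SCr = 252 / 88.4 = 2.851 mg/dL
Patient 1: CrCl = (140 − 25) × 87.3 / (72 × 2.851) = 10039.5 / 205.27 ≈ 48.9 mL/min
Patient 2: SCr = 340 / 88.4 = 3.846 mg/dL
Patient 2: CrCl = (140 − 24) × 85.7 / (72 × 3.846) × 0.85 = 9941.2 / 276.91 × 0.85 ≈ 30.5 mL/min
48.9 vs 30.5 mL/min → Patient 1 is higher.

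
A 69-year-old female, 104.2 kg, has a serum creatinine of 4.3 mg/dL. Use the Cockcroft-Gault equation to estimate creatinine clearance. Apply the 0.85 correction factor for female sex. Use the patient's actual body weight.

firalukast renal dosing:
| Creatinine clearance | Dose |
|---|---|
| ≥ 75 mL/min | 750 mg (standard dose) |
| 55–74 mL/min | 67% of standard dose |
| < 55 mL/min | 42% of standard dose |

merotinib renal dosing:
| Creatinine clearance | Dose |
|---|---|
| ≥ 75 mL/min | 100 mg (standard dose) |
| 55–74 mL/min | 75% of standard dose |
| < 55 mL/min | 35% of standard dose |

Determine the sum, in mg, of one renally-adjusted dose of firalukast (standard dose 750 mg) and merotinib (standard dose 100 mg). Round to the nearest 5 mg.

350 mg

CrCl = (140 − 69) × 104.2 / (72 × 4.3) × 0.85 = 7398.2 / 309.60 × 0.85 ≈ 20.3 mL/min
CrCl ≈ 20 mL/min.
firalukast: < 55 mL/min → 42% of 750 mg = 315 mg.
merotinib: < 55 mL/min → 35% of 100 mg = 35 mg.
Total = 315 + 35 = 350 mg.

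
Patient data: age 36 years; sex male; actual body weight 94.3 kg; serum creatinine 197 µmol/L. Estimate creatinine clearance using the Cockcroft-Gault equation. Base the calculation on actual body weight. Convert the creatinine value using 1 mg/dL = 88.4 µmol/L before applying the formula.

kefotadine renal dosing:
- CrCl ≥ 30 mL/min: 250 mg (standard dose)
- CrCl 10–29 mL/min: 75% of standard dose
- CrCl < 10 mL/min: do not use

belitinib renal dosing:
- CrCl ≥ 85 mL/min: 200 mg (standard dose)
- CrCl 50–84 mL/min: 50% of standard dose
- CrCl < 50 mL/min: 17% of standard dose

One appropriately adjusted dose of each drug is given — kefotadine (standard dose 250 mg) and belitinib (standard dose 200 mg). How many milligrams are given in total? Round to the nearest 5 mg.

350 mg

SCr = 197 / 88.4 = 2.229 mg/dL
CrCl = (140 − 36) × 94.3 / (72 × 2.229) = 9807.2 / 160.49 ≈ 61.1 mL/min
CrCl ≈ 61 mL/min.
kefotadine: ≥ 30 mL/min → 100% of 250 mg = 250 mg.
belitinib: 50–84 mL/min → 50% of 200 mg = 100 mg.
Total = 250 + 100 = 350 mg.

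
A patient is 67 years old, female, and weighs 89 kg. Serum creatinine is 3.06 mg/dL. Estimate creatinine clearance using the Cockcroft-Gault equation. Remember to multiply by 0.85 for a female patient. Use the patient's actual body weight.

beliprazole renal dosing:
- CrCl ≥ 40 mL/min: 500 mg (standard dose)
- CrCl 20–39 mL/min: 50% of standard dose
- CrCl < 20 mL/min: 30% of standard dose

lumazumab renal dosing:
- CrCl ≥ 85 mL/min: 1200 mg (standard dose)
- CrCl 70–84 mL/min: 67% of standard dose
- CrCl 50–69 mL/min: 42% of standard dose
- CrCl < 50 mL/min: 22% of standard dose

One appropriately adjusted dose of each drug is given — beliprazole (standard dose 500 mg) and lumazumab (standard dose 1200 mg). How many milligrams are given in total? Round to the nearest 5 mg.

515 mg

CrCl = (140 − 67) × 89 / (72 × 3.06) × 0.85 = 6497.0 / 220.32 × 0.85 ≈ 25.1 mL/min
CrCl ≈ 25 mL/min.
beliprazole: 20–39 mL/min → 50% of 500 mg = 250 mg.
lumazumab: < 50 mL/min → 22% of 1200 mg = 264 mg.
Total = 250 + 264 = 514 mg.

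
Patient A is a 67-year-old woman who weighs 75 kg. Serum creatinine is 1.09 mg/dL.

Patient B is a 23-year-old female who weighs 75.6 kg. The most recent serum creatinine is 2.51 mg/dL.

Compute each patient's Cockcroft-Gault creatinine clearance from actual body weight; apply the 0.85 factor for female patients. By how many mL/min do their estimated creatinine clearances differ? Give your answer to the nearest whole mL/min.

Patient A: CrCl = (140 − 67) × 75 / (72 × 1.09) × 0.85 = 5475.0 / 78.48 × 0.85 ≈ 59.3 mL/min
Patient B: CrCl = (140 − 23) × 75.6 / (72 × 2.51) × 0.85 = 8845.2 / 180.72 × 0.85 ≈ 41.6 mL/min
|59.3 − 41.6| = 17.7 mL/min

18 mL/min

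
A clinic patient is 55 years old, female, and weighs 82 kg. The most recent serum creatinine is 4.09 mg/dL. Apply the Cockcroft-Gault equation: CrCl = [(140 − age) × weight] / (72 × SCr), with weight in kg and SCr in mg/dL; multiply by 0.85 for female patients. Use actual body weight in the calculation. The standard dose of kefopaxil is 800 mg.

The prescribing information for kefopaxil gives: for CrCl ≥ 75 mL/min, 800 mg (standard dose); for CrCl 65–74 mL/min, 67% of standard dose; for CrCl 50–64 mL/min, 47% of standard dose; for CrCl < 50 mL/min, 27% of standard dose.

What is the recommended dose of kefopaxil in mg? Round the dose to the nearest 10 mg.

220 mg

CrCl = (140 − 55) × 82 / (72 × 4.09) × 0.85 = 6970.0 / 294.48 × 0.85 ≈ 20.1 mL/min
CrCl ≈ 20 mL/min → bracket < 50 mL/min.
27% of 800 mg = 216 mg → 220 mg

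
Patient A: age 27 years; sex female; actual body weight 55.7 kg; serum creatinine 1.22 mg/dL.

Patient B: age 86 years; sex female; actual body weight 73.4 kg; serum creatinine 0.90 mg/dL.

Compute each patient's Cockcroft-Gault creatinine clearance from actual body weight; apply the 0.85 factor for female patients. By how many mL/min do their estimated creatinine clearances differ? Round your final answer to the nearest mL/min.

Patient A: CrCl = (140 − 27) × 55.7 / (72 × 1.22) × 0.85 = 6294.1 / 87.84 × 0.85 ≈ 60.9 mL/min
Patient B: CrCl = (140 − 86) × 73.4 / (72 × 0.9) × 0.85 = 3963.6 / 64.80 × 0.85 ≈ 52.0 mL/min
|60.9 − 52.0| = 8.9 mL/min

9 mL/min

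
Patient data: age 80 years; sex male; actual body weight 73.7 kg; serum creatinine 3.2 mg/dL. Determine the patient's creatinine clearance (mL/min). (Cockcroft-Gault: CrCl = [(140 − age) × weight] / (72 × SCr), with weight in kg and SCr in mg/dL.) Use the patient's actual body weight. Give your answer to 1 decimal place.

CrCl = (140 − 80) × 73.7 / (72 × 3.2) = 4422.0 / 230.40 ≈ 19.2 mL/min

19.2 mL/min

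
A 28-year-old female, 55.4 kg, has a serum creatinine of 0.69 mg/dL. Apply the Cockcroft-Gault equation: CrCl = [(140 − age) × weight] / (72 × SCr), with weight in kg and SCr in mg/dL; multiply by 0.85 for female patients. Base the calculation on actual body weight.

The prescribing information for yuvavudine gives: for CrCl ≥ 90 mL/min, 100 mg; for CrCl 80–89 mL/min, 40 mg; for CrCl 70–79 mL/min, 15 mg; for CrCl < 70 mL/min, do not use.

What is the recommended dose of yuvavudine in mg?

100 mg

CrCl = (140 − 28) × 55.4 / (72 × 0.69) × 0.85 = 6204.8 / 49.68 × 0.85 ≈ 106.2 mL/min
CrCl ≈ 106 mL/min → bracket ≥ 90 mL/min.
Dose for this bracket: 100 mg.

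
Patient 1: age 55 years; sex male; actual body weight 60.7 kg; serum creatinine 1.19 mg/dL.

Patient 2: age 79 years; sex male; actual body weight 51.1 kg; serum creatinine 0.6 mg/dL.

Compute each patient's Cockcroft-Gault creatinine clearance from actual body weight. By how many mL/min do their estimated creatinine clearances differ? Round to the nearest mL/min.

12 mL/min

Patient 1: CrCl = (140 − 55) × 60.7 / (72 × 1.19) = 5159.5 / 85.68 ≈ 60.2 mL/min
Patient 2: CrCl = (140 − 79) × 51.1 / (72 × 0.6) = 3117.1 / 43.20 ≈ 72.2 mL/min
|60.2 − 72.2| = 12.0 mL/min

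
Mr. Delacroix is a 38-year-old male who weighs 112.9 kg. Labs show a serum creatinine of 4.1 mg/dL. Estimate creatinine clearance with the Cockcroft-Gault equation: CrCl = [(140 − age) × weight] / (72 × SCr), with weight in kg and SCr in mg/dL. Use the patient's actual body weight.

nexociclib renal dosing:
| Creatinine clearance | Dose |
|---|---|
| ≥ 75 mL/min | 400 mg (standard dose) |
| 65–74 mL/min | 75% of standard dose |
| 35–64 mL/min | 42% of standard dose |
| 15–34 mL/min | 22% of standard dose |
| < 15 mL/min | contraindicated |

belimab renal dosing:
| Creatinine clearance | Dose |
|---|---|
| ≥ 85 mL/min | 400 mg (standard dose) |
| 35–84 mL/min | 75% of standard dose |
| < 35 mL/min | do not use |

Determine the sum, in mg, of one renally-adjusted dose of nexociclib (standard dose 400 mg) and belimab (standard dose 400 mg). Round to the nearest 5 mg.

470 mg

CrCl = (140 − 38) × 112.9 / (72 × 4.1) = 11515.8 / 295.20 ≈ 39.0 mL/min
CrCl ≈ 39 mL/min.
nexociclib: 35–64 mL/min → 42% of 400 mg = 168 mg.
belimab: 35–84 mL/min → 75% of 400 mg = 300 mg.
Total = 168 + 300 = 468 mg.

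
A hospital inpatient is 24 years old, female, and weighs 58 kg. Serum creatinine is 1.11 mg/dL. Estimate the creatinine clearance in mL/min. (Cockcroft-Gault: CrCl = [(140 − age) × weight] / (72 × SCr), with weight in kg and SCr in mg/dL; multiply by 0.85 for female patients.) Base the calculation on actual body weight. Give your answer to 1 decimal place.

CrCl = (140 − 24) × 58 / (72 × 1.11) × 0.85 = 6728.0 / 79.92 × 0.85 ≈ 71.6 mL/min

71.6 mL/min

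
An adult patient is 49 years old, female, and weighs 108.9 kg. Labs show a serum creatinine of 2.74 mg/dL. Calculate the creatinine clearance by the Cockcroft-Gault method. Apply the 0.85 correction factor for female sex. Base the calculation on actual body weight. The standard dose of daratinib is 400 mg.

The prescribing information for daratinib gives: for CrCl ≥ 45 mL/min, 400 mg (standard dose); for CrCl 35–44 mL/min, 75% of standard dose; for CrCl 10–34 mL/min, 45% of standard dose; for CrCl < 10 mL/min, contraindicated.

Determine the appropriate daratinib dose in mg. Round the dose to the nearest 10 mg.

300 mg

CrCl = (140 − 49) × 108.9 / (72 × 2.74) × 0.85 = 9909.9 / 197.28 × 0.85 ≈ 42.7 mL/min
CrCl ≈ 43 mL/min → bracket 35–44 mL/min.
75% of 400 mg = 300 mg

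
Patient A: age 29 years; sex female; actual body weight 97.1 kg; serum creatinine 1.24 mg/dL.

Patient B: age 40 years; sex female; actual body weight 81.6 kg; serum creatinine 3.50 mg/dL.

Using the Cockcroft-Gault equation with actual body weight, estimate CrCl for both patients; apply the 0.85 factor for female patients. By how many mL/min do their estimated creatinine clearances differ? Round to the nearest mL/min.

75 mL/min

Patient A: CrCl = (140 − 29) × 97.1 / (72 × 1.24) × 0.85 = 10778.1 / 89.28 × 0.85 ≈ 102.6 mL/min
Patient B: CrCl = (140 − 40) × 81.6 / (72 × 3.5) × 0.85 = 8160.0 / 252.00 × 0.85 ≈ 27.5 mL/min
|102.6 − 27.5| = 75.1 mL/min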